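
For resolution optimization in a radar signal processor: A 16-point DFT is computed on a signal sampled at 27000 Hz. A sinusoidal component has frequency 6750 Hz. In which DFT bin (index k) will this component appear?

DFT frequency resolution = f_s/N = 27000/16 = 3375/2 Hz
Bin index k = f_signal / resolution = 6750 / 3375/2 = 4
The signal frequency 6750 Hz falls in DFT bin k = 4.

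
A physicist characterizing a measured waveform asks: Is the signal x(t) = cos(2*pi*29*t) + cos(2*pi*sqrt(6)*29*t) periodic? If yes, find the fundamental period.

f1 = 29 Hz, f2 = 29*sqrt(6) Hz
Ratio f2/f1 = sqrt(6), which is irrational.
Since the frequency ratio is irrational, no common period exists.
The signal is not periodic.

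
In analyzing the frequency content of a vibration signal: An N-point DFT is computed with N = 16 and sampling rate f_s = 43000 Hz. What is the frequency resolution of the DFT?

DFT frequency resolution = f_s / N
= 43000 / 16 = 5375/2 Hz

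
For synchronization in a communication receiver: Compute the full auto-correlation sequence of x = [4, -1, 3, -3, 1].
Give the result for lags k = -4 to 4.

r_xx[k] = sum_m x[m]*x[m+k], indexed from 0, for k = -4 to 4:
  r_xx[-4] = x[4]*x[0] = 4
  r_xx[-3] = x[3]*x[0] + x[4]*x[1] = -13
  r_xx[-2] = x[2]*x[0] + x[3]*x[1] + x[4]*x[2] = 18
  r_xx[-1] = x[1]*x[0] + x[2]*x[1] + x[3]*x[2] + x[4]*x[3] = -19
  r_xx[0] = x[0]*x[0] + x[1]*x[1] + x[2]*x[2] + x[3]*x[3] + x[4]*x[4] = 36
  r_xx[1] = x[0]*x[1] + x[1]*x[2] + x[2]*x[3] + x[3]*x[4] = -19
  r_xx[2] = x[0]*x[2] + x[1]*x[3] + x[2]*x[4] = 18
  r_xx[3] = x[0]*x[3] + x[1]*x[4] = -13
  r_xx[4] = x[0]*x[4] = 4
r_xx = [4, -13, 18, -19, 36, -19, 18, -13, 4]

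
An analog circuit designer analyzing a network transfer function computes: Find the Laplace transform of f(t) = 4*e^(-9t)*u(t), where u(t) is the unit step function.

Standard Laplace transform pair:
e^(-at)*u(t) <-> 1/(s+a)
With a = 9: L{4*e^(-9t)*u(t)} = 4/(s+9), ROC: Re(s) > -9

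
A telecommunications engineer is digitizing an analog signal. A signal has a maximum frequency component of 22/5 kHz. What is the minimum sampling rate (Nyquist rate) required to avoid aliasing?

By the Nyquist-Shannon sampling theorem,
the minimum sampling rate (Nyquist rate) must be at least 2 * f_max.
Nyquist rate = 2 * 22/5 kHz = 44/5 kHz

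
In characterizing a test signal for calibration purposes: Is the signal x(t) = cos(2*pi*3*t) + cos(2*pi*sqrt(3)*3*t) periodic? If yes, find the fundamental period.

f1 = 3 Hz, f2 = 3*sqrt(3) Hz
Ratio f2/f1 = sqrt(3), which is irrational.
Since the frequency ratio is irrational, no common period exists.
The signal is not periodic.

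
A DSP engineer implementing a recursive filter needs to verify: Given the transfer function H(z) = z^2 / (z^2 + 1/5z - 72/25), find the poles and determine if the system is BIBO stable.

Poles are roots of the denominator: z^2 + 1/5z - 72/25 = 0.
Quadratic formula: z = [-(1/5) +/- sqrt((1/5)^2 - 4*(-72/25))] / 2
Discriminant = 1/25 + 288/25 = 289/25; sqrt = 17/5.
z = (-1/5 +/- 17/5) / 2 => z = 8/5 or z = -9/5.
|p1| = 8/5, |p2| = 9/5.
For BIBO stability, all poles must lie inside the unit circle (|p| < 1).
System is UNSTABLE since at least one |p| >= 1.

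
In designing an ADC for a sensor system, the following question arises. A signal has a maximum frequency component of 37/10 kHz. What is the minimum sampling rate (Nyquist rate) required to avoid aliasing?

By the Nyquist-Shannon sampling theorem,
the minimum sampling rate (Nyquist rate) must be at least 2 * f_max.
Nyquist rate = 2 * 37/10 kHz = 37/5 kHz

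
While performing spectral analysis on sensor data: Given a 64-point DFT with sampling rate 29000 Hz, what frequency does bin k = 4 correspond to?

The frequency of DFT bin k is: f_k = k * f_s / N
f_4 = 4 * 29000 / 64 = 3625/2 Hz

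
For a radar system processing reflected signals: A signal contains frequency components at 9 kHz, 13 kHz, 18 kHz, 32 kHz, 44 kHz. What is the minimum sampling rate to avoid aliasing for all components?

The highest frequency component is f_max = 44 kHz.
Nyquist rate = 2 * f_max = 2 * 44 kHz = 88 kHz.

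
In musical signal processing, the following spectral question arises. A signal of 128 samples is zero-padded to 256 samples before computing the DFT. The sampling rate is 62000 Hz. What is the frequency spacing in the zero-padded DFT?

Original DFT: N = 128, resolution = f_s/N = 62000/128 = 3875/8 Hz
Zero-padded DFT: N = 256, resolution = f_s/N = 62000/256 = 3875/16 Hz
Zero-padding interpolates the spectrum (finer frequency grid)
but does NOT improve the true spectral resolution (ability to resolve close frequencies).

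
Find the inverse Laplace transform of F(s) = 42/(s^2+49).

Standard pair: w/(s^2+w^2) <-> sin(wt)*u(t)
Recognize w^2 = 49, so w = 7; numerator 42 = 6*7.
f(t) = 6*sin(7t)*u(t)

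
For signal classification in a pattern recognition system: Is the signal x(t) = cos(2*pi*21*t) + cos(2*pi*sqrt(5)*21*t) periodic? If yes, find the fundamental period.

f1 = 21 Hz, f2 = 21*sqrt(5) Hz
Ratio f2/f1 = sqrt(5), which is irrational.
Since the frequency ratio is irrational, no common period exists.
The signal is not periodic.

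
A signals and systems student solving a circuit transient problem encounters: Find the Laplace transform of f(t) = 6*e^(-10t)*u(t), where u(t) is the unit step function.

Standard Laplace transform pair:
e^(-at)*u(t) <-> 1/(s+a)
With a = 10: L{6*e^(-10t)*u(t)} = 6/(s+10), ROC: Re(s) > -10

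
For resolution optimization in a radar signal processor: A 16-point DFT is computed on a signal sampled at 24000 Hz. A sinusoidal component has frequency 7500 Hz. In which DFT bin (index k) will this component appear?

DFT frequency resolution = f_s/N = 24000/16 = 1500 Hz
Bin index k = f_signal / resolution = 7500 / 1500 = 5
The signal frequency 7500 Hz falls in DFT bin k = 5.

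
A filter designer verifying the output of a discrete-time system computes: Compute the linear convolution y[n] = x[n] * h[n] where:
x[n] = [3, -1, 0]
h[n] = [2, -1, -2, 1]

y[n] = sum_k x[k]*h[n-k]. Output length = len(x) + len(h) - 1 = 3 + 4 - 1 = 6.
y[0] = 3*2 = 6
y[1] = -1*2 + 3*-1 = -5
y[2] = 0*2 + -1*-1 + 3*-2 = -5
y[3] = 0*-1 + -1*-2 + 3*1 = 5
y[4] = 0*-2 + -1*1 = -1
y[5] = 0*1 = 0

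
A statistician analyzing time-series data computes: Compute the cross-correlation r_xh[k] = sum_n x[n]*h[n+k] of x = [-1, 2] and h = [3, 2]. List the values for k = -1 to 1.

Both sequences indexed from 0 and zero outside their support.
Lags with overlap: k = -1 to 1.
  r_xh[-1] = x[1]*h[0] = 6
  r_xh[0] = x[0]*h[0] + x[1]*h[1] = 1
  r_xh[1] = x[0]*h[1] = -2
r_xh = [6, 1, -2] (for k = -1, ..., 1)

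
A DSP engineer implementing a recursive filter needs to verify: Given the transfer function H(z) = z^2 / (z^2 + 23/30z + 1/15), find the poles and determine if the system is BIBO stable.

Poles are roots of the denominator: z^2 + 23/30z + 1/15 = 0.
Quadratic formula: z = [-(23/30) +/- sqrt((23/30)^2 - 4*(1/15))] / 2
Discriminant = 529/900 - 4/15 = 289/900; sqrt = 17/30.
z = (-23/30 +/- 17/30) / 2 => z = -1/10 or z = -2/3.
|p1| = 1/10, |p2| = 2/3.
For BIBO stability, all poles must lie inside the unit circle (|p| < 1).
System is STABLE since both |p| < 1.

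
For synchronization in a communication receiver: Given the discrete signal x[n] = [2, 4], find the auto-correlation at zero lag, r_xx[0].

The auto-correlation at zero lag r_xx[0] equals the signal energy.
r_xx[0] = sum of x[n]^2 = 2^2 + 4^2
= 4 + 16 = 20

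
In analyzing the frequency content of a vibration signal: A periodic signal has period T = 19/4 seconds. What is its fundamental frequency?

The fundamental frequency is the reciprocal of the period.
f = 1/T = 1/(19/4) = 4/19 Hz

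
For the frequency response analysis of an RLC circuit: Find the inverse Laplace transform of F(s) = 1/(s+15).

Standard pair: k/(s+a) <-> k*e^(-at)*u(t)
With k=1, a=15: f(t) = e^(-15t)*u(t)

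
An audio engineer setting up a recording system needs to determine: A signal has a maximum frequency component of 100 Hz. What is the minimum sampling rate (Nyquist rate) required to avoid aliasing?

By the Nyquist-Shannon sampling theorem,
the minimum sampling rate (Nyquist rate) must be at least 2 * f_max.
Nyquist rate = 2 * 100 Hz = 200 Hz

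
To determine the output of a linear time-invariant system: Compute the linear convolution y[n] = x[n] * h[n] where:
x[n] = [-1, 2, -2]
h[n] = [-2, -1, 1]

y[n] = sum_k x[k]*h[n-k]. Output length = len(x) + len(h) - 1 = 3 + 3 - 1 = 5.
y[0] = -1*-2 = 2
y[1] = 2*-2 + -1*-1 = -3
y[2] = -2*-2 + 2*-1 + -1*1 = 1
y[3] = -2*-1 + 2*1 = 4
y[4] = -2*1 = -2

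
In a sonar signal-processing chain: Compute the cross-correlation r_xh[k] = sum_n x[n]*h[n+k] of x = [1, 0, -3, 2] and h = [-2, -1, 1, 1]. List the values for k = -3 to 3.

Both sequences indexed from 0 and zero outside their support.
Lags with overlap: k = -3 to 3.
  r_xh[-3] = x[3]*h[0] = -4
  r_xh[-2] = x[2]*h[0] + x[3]*h[1] = 4
  r_xh[-1] = x[1]*h[0] + x[2]*h[1] + x[3]*h[2] = 5
  r_xh[0] = x[0]*h[0] + x[1]*h[1] + x[2]*h[2] + x[3]*h[3] = -3
  r_xh[1] = x[0]*h[1] + x[1]*h[2] + x[2]*h[3] = -4
  r_xh[2] = x[0]*h[2] + x[1]*h[3] = 1
  r_xh[3] = x[0]*h[3] = 1
r_xh = [-4, 4, 5, -3, -4, 1, 1] (for k = -3, ..., 3)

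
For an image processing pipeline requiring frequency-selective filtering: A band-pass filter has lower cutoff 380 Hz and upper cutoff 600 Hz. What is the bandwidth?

Bandwidth = f_high - f_low
= 600 Hz - 380 Hz = 220 Hz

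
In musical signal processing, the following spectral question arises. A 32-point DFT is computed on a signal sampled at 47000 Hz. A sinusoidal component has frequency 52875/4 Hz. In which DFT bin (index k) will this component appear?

DFT frequency resolution = f_s/N = 47000/32 = 5875/4 Hz
Bin index k = f_signal / resolution = 52875/4 / 5875/4 = 9
The signal frequency 52875/4 Hz falls in DFT bin k = 9.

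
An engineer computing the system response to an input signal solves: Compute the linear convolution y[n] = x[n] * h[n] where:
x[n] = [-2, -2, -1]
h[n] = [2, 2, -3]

y[n] = sum_k x[k]*h[n-k]. Output length = len(x) + len(h) - 1 = 3 + 3 - 1 = 5.
y[0] = -2*2 = -4
y[1] = -2*2 + -2*2 = -8
y[2] = -1*2 + -2*2 + -2*-3 = 0
y[3] = -1*2 + -2*-3 = 4
y[4] = -1*-3 = 3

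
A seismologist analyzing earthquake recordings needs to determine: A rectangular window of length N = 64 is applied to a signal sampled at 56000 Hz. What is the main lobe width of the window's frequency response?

For a rectangular window of length N,
the main lobe width in frequency is 2*f_s/N.
= 2*56000/64 = 1750 Hz
This determines the minimum frequency separation for resolving two sinusoids.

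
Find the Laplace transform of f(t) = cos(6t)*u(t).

Standard pair: cos(wt)*u(t) <-> s/(s^2+w^2)
With w = 6: L{cos(6t)*u(t)} = s/(s^2+36)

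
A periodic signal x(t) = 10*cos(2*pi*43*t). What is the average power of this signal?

Average power of A*cos(wt) is A^2/2.
P = 10^2 / 2 = 100/2 = 50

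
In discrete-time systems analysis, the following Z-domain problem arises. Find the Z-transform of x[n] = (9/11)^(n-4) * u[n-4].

Time-shifting property: if X(z) = Z{x[n]}, then Z{x[n-d]} = z^(-d) * X(z)
X(z) = z/(z - 9/11) for x[n] = (9/11)^n * u[n]
Z{x[n-4]} = z^(-4) * z/(z - 9/11) = z^(-3)/(z - 9/11)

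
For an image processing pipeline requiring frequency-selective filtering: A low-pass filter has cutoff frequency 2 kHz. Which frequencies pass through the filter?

A low-pass filter passes all frequencies below the cutoff frequency 2 kHz and attenuates higher frequencies.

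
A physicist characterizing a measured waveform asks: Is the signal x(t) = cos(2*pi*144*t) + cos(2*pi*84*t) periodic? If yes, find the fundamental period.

f1 = 144 Hz, f2 = 84 Hz
Period T1 = 1/144, T2 = 1/84
Ratio T1/T2 = 84/144, which is rational.
The signal is periodic with fundamental period T = 1/GCD(144,84) = 1/12 s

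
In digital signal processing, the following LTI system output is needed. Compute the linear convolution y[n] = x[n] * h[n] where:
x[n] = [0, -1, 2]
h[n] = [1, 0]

y[n] = sum_k x[k]*h[n-k]. Output length = len(x) + len(h) - 1 = 3 + 2 - 1 = 4.
y[0] = 0*1 = 0
y[1] = -1*1 + 0*0 = -1
y[2] = 2*1 + -1*0 = 2
y[3] = 2*0 = 0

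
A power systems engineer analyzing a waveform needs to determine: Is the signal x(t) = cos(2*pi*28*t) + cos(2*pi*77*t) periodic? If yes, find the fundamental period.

f1 = 28 Hz, f2 = 77 Hz
Period T1 = 1/28, T2 = 1/77
Ratio T1/T2 = 77/28, which is rational.
The signal is periodic with fundamental period T = 1/GCD(28,77) = 1/7 s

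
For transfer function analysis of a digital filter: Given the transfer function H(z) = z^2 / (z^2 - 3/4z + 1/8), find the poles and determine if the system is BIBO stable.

Poles are roots of the denominator: z^2 - 3/4z + 1/8 = 0.
Quadratic formula: z = [-(-3/4) +/- sqrt((-3/4)^2 - 4*(1/8))] / 2
Discriminant = 9/16 - 1/2 = 1/16; sqrt = 1/4.
z = (3/4 +/- 1/4) / 2 => z = 1/2 or z = 1/4.
|p1| = 1/2, |p2| = 1/4.
For BIBO stability, all poles must lie inside the unit circle (|p| < 1).
System is STABLE since both |p| < 1.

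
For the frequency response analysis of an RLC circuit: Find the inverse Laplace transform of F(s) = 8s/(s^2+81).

Standard pair: s/(s^2+w^2) <-> cos(wt)*u(t)
With k=8, w=9: f(t) = 8*cos(9t)*u(t)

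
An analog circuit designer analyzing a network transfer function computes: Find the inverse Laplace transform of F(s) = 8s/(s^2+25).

Standard pair: s/(s^2+w^2) <-> cos(wt)*u(t)
With k=8, w=5: f(t) = 8*cos(5t)*u(t)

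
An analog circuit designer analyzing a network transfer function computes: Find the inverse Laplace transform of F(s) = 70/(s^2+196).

Standard pair: w/(s^2+w^2) <-> sin(wt)*u(t)
Recognize w^2 = 196, so w = 14; numerator 70 = 5*14.
f(t) = 5*sin(14t)*u(t)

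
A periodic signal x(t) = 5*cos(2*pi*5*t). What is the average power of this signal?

Average power of A*cos(wt) is A^2/2.
P = 5^2 / 2 = 25/2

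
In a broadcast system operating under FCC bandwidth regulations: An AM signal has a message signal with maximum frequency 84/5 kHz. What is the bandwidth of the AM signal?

In AM (double-sideband), the bandwidth is twice the message frequency.
BW = 2 * f_m = 2 * 84/5 kHz = 168/5 kHz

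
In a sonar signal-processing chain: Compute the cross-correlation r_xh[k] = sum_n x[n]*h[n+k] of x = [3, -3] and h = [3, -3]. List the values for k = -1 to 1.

Both sequences indexed from 0 and zero outside their support.
Lags with overlap: k = -1 to 1.
  r_xh[-1] = x[1]*h[0] = -9
  r_xh[0] = x[0]*h[0] + x[1]*h[1] = 18
  r_xh[1] = x[0]*h[1] = -9
r_xh = [-9, 18, -9] (for k = -1, ..., 1)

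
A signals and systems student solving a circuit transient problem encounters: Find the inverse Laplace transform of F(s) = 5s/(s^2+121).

Standard pair: s/(s^2+w^2) <-> cos(wt)*u(t)
With k=5, w=11: f(t) = 5*cos(11t)*u(t)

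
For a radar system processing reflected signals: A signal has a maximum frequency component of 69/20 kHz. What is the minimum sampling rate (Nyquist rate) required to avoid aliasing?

By the Nyquist-Shannon sampling theorem,
the minimum sampling rate (Nyquist rate) must be at least 2 * f_max.
Nyquist rate = 2 * 69/20 kHz = 69/10 kHz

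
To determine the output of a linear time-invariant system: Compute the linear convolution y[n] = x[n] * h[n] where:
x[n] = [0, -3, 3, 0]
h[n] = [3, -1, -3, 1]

y[n] = sum_k x[k]*h[n-k]. Output length = len(x) + len(h) - 1 = 4 + 4 - 1 = 7.
y[0] = 0*3 = 0
y[1] = -3*3 + 0*-1 = -9
y[2] = 3*3 + -3*-1 + 0*-3 = 12
y[3] = 0*3 + 3*-1 + -3*-3 + 0*1 = 6
y[4] = 0*-1 + 3*-3 + -3*1 = -12
y[5] = 0*-3 + 3*1 = 3
y[6] = 0*1 = 0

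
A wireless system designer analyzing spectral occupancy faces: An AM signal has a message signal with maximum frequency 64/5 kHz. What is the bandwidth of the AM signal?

In AM (double-sideband), the bandwidth is twice the message frequency.
BW = 2 * f_m = 2 * 64/5 kHz = 128/5 kHz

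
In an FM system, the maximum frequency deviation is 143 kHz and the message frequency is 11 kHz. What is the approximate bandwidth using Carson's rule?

Carson's rule: BW = 2*(delta_f + f_m)
= 2*(143 + 11) kHz = 308 kHz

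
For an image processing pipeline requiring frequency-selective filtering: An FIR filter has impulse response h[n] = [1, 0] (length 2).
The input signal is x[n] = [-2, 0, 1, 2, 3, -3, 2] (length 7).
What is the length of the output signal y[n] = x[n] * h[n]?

For linear convolution, the output length is:
len(y) = len(x) + len(h) - 1 = 7 + 2 - 1 = 8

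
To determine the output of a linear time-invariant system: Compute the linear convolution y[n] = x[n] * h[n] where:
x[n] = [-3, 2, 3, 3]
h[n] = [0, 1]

y[n] = sum_k x[k]*h[n-k]. Output length = len(x) + len(h) - 1 = 4 + 2 - 1 = 5.
y[0] = -3*0 = 0
y[1] = 2*0 + -3*1 = -3
y[2] = 3*0 + 2*1 = 2
y[3] = 3*0 + 3*1 = 3
y[4] = 3*1 = 3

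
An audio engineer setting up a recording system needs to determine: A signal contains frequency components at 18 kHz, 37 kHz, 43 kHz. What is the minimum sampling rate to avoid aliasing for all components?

The highest frequency component is f_max = 43 kHz.
Nyquist rate = 2 * f_max = 2 * 43 kHz = 86 kHz.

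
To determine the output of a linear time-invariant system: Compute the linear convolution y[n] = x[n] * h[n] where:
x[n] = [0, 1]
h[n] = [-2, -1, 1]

y[n] = sum_k x[k]*h[n-k]. Output length = len(x) + len(h) - 1 = 2 + 3 - 1 = 4.
y[0] = 0*-2 = 0
y[1] = 1*-2 + 0*-1 = -2
y[2] = 1*-1 + 0*1 = -1
y[3] = 1*1 = 1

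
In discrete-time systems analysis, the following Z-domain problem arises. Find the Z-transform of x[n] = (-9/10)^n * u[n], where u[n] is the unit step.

The Z-transform of a^n * u[n] is z/(z-a) for |z| > |a|.
Here a = -9/10, so X(z) = z/(z - (-9/10)) = 10z/(10z + 9)
ROC: |z| > 9/10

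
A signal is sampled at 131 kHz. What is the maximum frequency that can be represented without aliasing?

The maximum frequency that can be represented without aliasing
is the Nyquist frequency: f_max = f_s / 2 = 131 kHz / 2 = 131/2 kHz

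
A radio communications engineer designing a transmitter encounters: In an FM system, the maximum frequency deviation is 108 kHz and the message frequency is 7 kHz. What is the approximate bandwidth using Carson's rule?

Carson's rule: BW = 2*(delta_f + f_m)
= 2*(108 + 7) kHz = 230 kHz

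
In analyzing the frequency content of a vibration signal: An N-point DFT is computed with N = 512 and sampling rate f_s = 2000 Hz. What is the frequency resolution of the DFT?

DFT frequency resolution = f_s / N
= 2000 / 512 = 125/32 Hz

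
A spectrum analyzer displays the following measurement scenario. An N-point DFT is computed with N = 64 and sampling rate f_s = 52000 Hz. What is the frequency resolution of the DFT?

DFT frequency resolution = f_s / N
= 52000 / 64 = 1625/2 Hz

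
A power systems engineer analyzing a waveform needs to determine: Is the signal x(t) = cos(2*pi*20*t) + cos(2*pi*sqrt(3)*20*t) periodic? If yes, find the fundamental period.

f1 = 20 Hz, f2 = 20*sqrt(3) Hz
Ratio f2/f1 = sqrt(3), which is irrational.
Since the frequency ratio is irrational, no common period exists.
The signal is not periodic.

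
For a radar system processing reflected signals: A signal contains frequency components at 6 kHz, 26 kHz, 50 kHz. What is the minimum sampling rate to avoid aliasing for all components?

The highest frequency component is f_max = 50 kHz.
Nyquist rate = 2 * f_max = 2 * 50 kHz = 100 kHz.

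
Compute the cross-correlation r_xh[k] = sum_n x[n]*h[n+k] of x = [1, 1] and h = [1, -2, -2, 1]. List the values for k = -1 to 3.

Both sequences indexed from 0 and zero outside their support.
Lags with overlap: k = -1 to 3.
  r_xh[-1] = x[1]*h[0] = 1
  r_xh[0] = x[0]*h[0] + x[1]*h[1] = -1
  r_xh[1] = x[0]*h[1] + x[1]*h[2] = -4
  r_xh[2] = x[0]*h[2] + x[1]*h[3] = -1
  r_xh[3] = x[0]*h[3] = 1
r_xh = [1, -1, -4, -1, 1] (for k = -1, ..., 3)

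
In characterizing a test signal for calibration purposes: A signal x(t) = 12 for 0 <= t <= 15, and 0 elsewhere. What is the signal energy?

Energy = integral of |x(t)|^2 dt over the signal duration
= 12^2 * 15 = 144 * 15 = 2160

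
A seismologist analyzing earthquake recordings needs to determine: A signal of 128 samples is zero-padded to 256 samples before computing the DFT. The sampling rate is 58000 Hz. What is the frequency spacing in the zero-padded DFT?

Original DFT: N = 128, resolution = f_s/N = 58000/128 = 3625/8 Hz
Zero-padded DFT: N = 256, resolution = f_s/N = 58000/256 = 3625/16 Hz
Zero-padding interpolates the spectrum (finer frequency grid)
but does NOT improve the true spectral resolution (ability to resolve close frequencies).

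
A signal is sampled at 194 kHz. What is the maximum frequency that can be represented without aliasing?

The maximum frequency that can be represented without aliasing
is the Nyquist frequency: f_max = f_s / 2 = 194 kHz / 2 = 97 kHz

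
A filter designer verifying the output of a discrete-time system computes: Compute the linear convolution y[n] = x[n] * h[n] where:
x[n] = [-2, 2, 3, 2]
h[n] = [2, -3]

y[n] = sum_k x[k]*h[n-k]. Output length = len(x) + len(h) - 1 = 4 + 2 - 1 = 5.
y[0] = -2*2 = -4
y[1] = 2*2 + -2*-3 = 10
y[2] = 3*2 + 2*-3 = 0
y[3] = 2*2 + 3*-3 = -5
y[4] = 2*-3 = -6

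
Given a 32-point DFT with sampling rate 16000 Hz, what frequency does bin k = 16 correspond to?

The frequency of DFT bin k is: f_k = k * f_s / N
f_16 = 16 * 16000 / 32 = 8000 Hz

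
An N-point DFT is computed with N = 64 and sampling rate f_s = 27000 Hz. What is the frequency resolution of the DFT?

DFT frequency resolution = f_s / N
= 27000 / 64 = 3375/8 Hz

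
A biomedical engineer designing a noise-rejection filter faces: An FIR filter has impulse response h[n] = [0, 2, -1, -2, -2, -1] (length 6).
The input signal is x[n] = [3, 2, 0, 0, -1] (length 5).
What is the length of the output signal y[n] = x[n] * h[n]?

For linear convolution, the output length is:
len(y) = len(x) + len(h) - 1 = 5 + 6 - 1 = 10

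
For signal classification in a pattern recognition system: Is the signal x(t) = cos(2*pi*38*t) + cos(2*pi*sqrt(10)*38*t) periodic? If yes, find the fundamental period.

f1 = 38 Hz, f2 = 38*sqrt(10) Hz
Ratio f2/f1 = sqrt(10), which is irrational.
Since the frequency ratio is irrational, no common period exists.
The signal is not periodic.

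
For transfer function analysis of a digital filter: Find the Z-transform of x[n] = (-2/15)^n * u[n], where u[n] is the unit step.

The Z-transform of a^n * u[n] is z/(z-a) for |z| > |a|.
Here a = -2/15, so X(z) = z/(z - (-2/15)) = 15z/(15z + 2)
ROC: |z| > 2/15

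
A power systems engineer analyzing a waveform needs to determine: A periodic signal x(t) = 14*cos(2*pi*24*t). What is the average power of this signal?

Average power of A*cos(wt) is A^2/2.
P = 14^2 / 2 = 196/2 = 98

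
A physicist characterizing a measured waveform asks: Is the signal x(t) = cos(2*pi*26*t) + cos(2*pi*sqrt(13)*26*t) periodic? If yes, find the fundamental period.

f1 = 26 Hz, f2 = 26*sqrt(13) Hz
Ratio f2/f1 = sqrt(13), which is irrational.
Since the frequency ratio is irrational, no common period exists.
The signal is not periodic.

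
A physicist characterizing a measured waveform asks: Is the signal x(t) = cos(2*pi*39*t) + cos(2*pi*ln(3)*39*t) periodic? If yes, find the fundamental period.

f1 = 39 Hz, f2 = 39*ln(3) Hz
Ratio f2/f1 = ln(3), which is irrational.
Since the frequency ratio is irrational, no common period exists.
The signal is not periodic.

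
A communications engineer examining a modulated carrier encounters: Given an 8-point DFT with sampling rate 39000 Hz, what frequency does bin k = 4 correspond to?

The frequency of DFT bin k is: f_k = k * f_s / N
f_4 = 4 * 39000 / 8 = 19500 Hz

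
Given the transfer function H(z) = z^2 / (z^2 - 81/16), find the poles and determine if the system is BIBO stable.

Poles are roots of the denominator: z^2 - 81/16 = 0.
Quadratic formula: z = [-(0) +/- sqrt((0)^2 - 4*(-81/16))] / 2
Discriminant = 0 + 81/4 = 81/4; sqrt = 9/2.
z = (0 +/- 9/2) / 2 => z = 9/4 or z = -9/4.
|p1| = 9/4, |p2| = 9/4.
For BIBO stability, all poles must lie inside the unit circle (|p| < 1).
System is UNSTABLE since at least one |p| >= 1.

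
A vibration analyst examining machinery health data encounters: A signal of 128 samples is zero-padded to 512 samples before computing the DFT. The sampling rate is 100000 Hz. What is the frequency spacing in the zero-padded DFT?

Original DFT: N = 128, resolution = f_s/N = 100000/128 = 3125/4 Hz
Zero-padded DFT: N = 512, resolution = f_s/N = 100000/512 = 3125/16 Hz
Zero-padding interpolates the spectrum (finer frequency grid)
but does NOT improve the true spectral resolution (ability to resolve close frequencies).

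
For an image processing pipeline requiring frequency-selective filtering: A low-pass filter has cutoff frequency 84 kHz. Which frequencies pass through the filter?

A low-pass filter passes all frequencies below the cutoff frequency 84 kHz and attenuates higher frequencies.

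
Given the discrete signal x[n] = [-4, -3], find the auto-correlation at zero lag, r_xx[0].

The auto-correlation at zero lag r_xx[0] equals the signal energy.
r_xx[0] = sum of x[n]^2 = (-4)^2 + (-3)^2
= 16 + 9 = 25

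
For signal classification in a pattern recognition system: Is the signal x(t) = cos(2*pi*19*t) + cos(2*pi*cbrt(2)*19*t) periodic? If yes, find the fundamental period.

f1 = 19 Hz, f2 = 19*cbrt(2) Hz
Ratio f2/f1 = cbrt(2), which is irrational.
Since the frequency ratio is irrational, no common period exists.
The signal is not periodic.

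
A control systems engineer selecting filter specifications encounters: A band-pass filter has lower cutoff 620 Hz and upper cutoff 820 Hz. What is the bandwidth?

Bandwidth = f_high - f_low
= 820 Hz - 620 Hz = 200 Hz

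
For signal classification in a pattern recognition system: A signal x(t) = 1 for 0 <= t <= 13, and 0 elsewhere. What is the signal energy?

Energy = integral of |x(t)|^2 dt over the signal duration
= 1^2 * 13 = 1 * 13 = 13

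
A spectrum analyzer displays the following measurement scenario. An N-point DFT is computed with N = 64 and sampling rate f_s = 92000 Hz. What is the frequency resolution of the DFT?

DFT frequency resolution = f_s / N
= 92000 / 64 = 2875/2 Hz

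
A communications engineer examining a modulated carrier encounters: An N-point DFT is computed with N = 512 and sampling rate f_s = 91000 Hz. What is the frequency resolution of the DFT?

DFT frequency resolution = f_s / N
= 91000 / 512 = 11375/64 Hz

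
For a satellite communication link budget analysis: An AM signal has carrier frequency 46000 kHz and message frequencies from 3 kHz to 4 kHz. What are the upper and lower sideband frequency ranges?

Upper sideband (USB) = fc + [fm_low, fm_high] = 46000 + [3, 4] = [46003, 46004] kHz
Lower sideband (LSB) = fc - [fm_high, fm_low] = 46000 - [4, 3] = [45996, 45997] kHz
Total occupied spectrum: 45996 kHz to 46004 kHz (plus carrier at 46000 kHz)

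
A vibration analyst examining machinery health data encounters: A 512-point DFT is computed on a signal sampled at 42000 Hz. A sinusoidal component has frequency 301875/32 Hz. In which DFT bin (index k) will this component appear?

DFT frequency resolution = f_s/N = 42000/512 = 2625/32 Hz
Bin index k = f_signal / resolution = 301875/32 / 2625/32 = 115
The signal frequency 301875/32 Hz falls in DFT bin k = 115.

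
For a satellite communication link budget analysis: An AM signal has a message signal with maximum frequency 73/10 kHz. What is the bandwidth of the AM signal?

In AM (double-sideband), the bandwidth is twice the message frequency.
BW = 2 * f_m = 2 * 73/10 kHz = 73/5 kHz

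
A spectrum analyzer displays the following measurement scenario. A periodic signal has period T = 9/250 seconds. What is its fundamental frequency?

The fundamental frequency is the reciprocal of the period.
f = 1/T = 1/(9/250) = 250/9 Hz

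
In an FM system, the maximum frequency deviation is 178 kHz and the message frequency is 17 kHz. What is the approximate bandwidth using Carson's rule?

Carson's rule: BW = 2*(delta_f + f_m)
= 2*(178 + 17) kHz = 390 kHz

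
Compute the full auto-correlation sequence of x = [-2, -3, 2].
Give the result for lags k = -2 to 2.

r_xx[k] = sum_m x[m]*x[m+k], indexed from 0, for k = -2 to 2:
  r_xx[-2] = x[2]*x[0] = -4
  r_xx[-1] = x[1]*x[0] + x[2]*x[1] = 0
  r_xx[0] = x[0]*x[0] + x[1]*x[1] + x[2]*x[2] = 17
  r_xx[1] = x[0]*x[1] + x[1]*x[2] = 0
  r_xx[2] = x[0]*x[2] = -4
r_xx = [-4, 0, 17, 0, -4]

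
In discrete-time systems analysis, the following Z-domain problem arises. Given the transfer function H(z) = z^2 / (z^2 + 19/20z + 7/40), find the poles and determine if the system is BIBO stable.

Poles are roots of the denominator: z^2 + 19/20z + 7/40 = 0.
Quadratic formula: z = [-(19/20) +/- sqrt((19/20)^2 - 4*(7/40))] / 2
Discriminant = 361/400 - 7/10 = 81/400; sqrt = 9/20.
z = (-19/20 +/- 9/20) / 2 => z = -1/4 or z = -7/10.
|p1| = 7/10, |p2| = 1/4.
For BIBO stability, all poles must lie inside the unit circle (|p| < 1).
System is STABLE since both |p| < 1.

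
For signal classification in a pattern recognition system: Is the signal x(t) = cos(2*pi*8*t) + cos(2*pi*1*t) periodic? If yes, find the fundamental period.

f1 = 8 Hz, f2 = 1 Hz
Period T1 = 1/8, T2 = 1/1
Ratio T1/T2 = 1/8, which is rational.
The signal is periodic with fundamental period T = 1/GCD(8,1) = 1 s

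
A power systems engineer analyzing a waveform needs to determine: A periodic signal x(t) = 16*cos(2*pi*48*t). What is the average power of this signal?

Average power of A*cos(wt) is A^2/2.
P = 16^2 / 2 = 256/2 = 128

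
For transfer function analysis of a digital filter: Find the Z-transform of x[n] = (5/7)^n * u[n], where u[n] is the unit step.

The Z-transform of a^n * u[n] is z/(z-a) for |z| > |a|.
Here a = 5/7, so X(z) = z/(z - (5/7)) = 7z/(7z - 5)
ROC: |z| > 5/7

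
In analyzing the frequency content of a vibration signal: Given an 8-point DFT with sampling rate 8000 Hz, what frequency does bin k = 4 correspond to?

The frequency of DFT bin k is: f_k = k * f_s / N
f_4 = 4 * 8000 / 8 = 4000 Hz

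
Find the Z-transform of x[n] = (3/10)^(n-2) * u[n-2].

Time-shifting property: if X(z) = Z{x[n]}, then Z{x[n-d]} = z^(-d) * X(z)
X(z) = z/(z - 3/10) for x[n] = (3/10)^n * u[n]
Z{x[n-2]} = z^(-2) * z/(z - 3/10) = z^(-1)/(z - 3/10)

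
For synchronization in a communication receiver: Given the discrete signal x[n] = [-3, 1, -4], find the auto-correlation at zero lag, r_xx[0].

The auto-correlation at zero lag r_xx[0] equals the signal energy.
r_xx[0] = sum of x[n]^2 = (-3)^2 + 1^2 + (-4)^2
= 9 + 1 + 16 = 26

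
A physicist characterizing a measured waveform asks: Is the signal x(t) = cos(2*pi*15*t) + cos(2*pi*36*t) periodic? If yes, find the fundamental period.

f1 = 15 Hz, f2 = 36 Hz
Period T1 = 1/15, T2 = 1/36
Ratio T1/T2 = 36/15, which is rational.
The signal is periodic with fundamental period T = 1/GCD(15,36) = 1/3 s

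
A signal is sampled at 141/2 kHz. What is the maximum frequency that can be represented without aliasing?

The maximum frequency that can be represented without aliasing
is the Nyquist frequency: f_max = f_s / 2 = 141/2 kHz / 2 = 141/4 kHz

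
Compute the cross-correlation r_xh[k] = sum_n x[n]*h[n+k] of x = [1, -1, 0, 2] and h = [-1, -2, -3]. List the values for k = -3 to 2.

Both sequences indexed from 0 and zero outside their support.
Lags with overlap: k = -3 to 2.
  r_xh[-3] = x[3]*h[0] = -2
  r_xh[-2] = x[2]*h[0] + x[3]*h[1] = -4
  r_xh[-1] = x[1]*h[0] + x[2]*h[1] + x[3]*h[2] = -5
  r_xh[0] = x[0]*h[0] + x[1]*h[1] + x[2]*h[2] = 1
  r_xh[1] = x[0]*h[1] + x[1]*h[2] = 1
  r_xh[2] = x[0]*h[2] = -3
r_xh = [-2, -4, -5, 1, 1, -3] (for k = -3, ..., 2)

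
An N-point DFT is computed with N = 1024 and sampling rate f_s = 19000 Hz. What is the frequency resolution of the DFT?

DFT frequency resolution = f_s / N
= 19000 / 1024 = 2375/128 Hz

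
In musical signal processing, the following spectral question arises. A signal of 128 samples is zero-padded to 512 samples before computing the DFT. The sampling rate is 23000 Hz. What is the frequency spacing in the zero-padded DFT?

Original DFT: N = 128, resolution = f_s/N = 23000/128 = 2875/16 Hz
Zero-padded DFT: N = 512, resolution = f_s/N = 23000/512 = 2875/64 Hz
Zero-padding interpolates the spectrum (finer frequency grid)
but does NOT improve the true spectral resolution (ability to resolve close frequencies).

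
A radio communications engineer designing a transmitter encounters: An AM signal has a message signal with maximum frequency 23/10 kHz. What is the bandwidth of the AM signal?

In AM (double-sideband), the bandwidth is twice the message frequency.
BW = 2 * f_m = 2 * 23/10 kHz = 23/5 kHz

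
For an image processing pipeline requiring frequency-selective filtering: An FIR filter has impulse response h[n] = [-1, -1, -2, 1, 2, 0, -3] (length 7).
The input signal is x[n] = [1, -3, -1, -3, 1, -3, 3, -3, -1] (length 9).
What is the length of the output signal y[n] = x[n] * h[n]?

For linear convolution, the output length is:
len(y) = len(x) + len(h) - 1 = 9 + 7 - 1 = 15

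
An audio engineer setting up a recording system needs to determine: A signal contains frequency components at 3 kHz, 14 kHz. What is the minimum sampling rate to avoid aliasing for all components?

The highest frequency component is f_max = 14 kHz.
Nyquist rate = 2 * f_max = 2 * 14 kHz = 28 kHz.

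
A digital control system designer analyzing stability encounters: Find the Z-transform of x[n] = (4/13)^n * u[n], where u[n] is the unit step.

The Z-transform of a^n * u[n] is z/(z-a) for |z| > |a|.
Here a = 4/13, so X(z) = z/(z - (4/13)) = 13z/(13z - 4)
ROC: |z| > 4/13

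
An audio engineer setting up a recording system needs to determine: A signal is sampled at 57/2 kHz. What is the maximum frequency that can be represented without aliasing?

The maximum frequency that can be represented without aliasing
is the Nyquist frequency: f_max = f_s / 2 = 57/2 kHz / 2 = 57/4 kHz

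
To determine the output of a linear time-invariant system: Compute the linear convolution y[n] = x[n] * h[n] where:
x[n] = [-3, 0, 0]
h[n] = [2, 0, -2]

y[n] = sum_k x[k]*h[n-k]. Output length = len(x) + len(h) - 1 = 3 + 3 - 1 = 5.
y[0] = -3*2 = -6
y[1] = 0*2 + -3*0 = 0
y[2] = 0*2 + 0*0 + -3*-2 = 6
y[3] = 0*0 + 0*-2 = 0
y[4] = 0*-2 = 0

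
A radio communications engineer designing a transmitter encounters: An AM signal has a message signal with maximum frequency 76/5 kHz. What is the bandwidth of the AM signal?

In AM (double-sideband), the bandwidth is twice the message frequency.
BW = 2 * f_m = 2 * 76/5 kHz = 152/5 kHz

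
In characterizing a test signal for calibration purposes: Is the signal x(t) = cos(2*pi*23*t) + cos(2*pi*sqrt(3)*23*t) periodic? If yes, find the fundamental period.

f1 = 23 Hz, f2 = 23*sqrt(3) Hz
Ratio f2/f1 = sqrt(3), which is irrational.
Since the frequency ratio is irrational, no common period exists.
The signal is not periodic.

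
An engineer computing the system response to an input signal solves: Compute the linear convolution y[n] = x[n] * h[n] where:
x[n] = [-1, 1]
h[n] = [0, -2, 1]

y[n] = sum_k x[k]*h[n-k]. Output length = len(x) + len(h) - 1 = 2 + 3 - 1 = 4.
y[0] = -1*0 = 0
y[1] = 1*0 + -1*-2 = 2
y[2] = 1*-2 + -1*1 = -3
y[3] = 1*1 = 1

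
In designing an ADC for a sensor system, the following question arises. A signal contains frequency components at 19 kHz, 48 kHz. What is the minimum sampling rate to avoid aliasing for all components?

The highest frequency component is f_max = 48 kHz.
Nyquist rate = 2 * f_max = 2 * 48 kHz = 96 kHz.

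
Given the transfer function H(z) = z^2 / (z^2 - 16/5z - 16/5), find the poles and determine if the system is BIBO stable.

Poles are roots of the denominator: z^2 - 16/5z - 16/5 = 0.
Quadratic formula: z = [-(-16/5) +/- sqrt((-16/5)^2 - 4*(-16/5))] / 2
Discriminant = 256/25 + 64/5 = 576/25; sqrt = 24/5.
z = (16/5 +/- 24/5) / 2 => z = 4 or z = -4/5.
|p1| = 4, |p2| = 4/5.
For BIBO stability, all poles must lie inside the unit circle (|p| < 1).
System is UNSTABLE since at least one |p| >= 1.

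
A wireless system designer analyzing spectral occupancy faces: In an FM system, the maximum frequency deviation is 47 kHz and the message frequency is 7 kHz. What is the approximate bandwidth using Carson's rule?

Carson's rule: BW = 2*(delta_f + f_m)
= 2*(47 + 7) kHz = 108 kHz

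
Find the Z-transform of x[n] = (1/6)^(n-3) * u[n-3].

Time-shifting property: if X(z) = Z{x[n]}, then Z{x[n-d]} = z^(-d) * X(z)
X(z) = z/(z - 1/6) for x[n] = (1/6)^n * u[n]
Z{x[n-3]} = z^(-3) * z/(z - 1/6) = z^(-2)/(z - 1/6)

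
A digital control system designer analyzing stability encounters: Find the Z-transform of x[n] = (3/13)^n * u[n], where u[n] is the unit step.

The Z-transform of a^n * u[n] is z/(z-a) for |z| > |a|.
Here a = 3/13, so X(z) = z/(z - (3/13)) = 13z/(13z - 3)
ROC: |z| > 3/13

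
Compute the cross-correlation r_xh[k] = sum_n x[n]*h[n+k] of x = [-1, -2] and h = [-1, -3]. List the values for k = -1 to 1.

Both sequences indexed from 0 and zero outside their support.
Lags with overlap: k = -1 to 1.
  r_xh[-1] = x[1]*h[0] = 2
  r_xh[0] = x[0]*h[0] + x[1]*h[1] = 7
  r_xh[1] = x[0]*h[1] = 3
r_xh = [2, 7, 3] (for k = -1, ..., 1)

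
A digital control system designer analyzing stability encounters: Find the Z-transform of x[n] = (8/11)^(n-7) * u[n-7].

Time-shifting property: if X(z) = Z{x[n]}, then Z{x[n-d]} = z^(-d) * X(z)
X(z) = z/(z - 8/11) for x[n] = (8/11)^n * u[n]
Z{x[n-7]} = z^(-7) * z/(z - 8/11) = z^(-6)/(z - 8/11)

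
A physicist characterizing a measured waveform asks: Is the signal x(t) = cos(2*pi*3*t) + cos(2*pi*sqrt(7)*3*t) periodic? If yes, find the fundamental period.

f1 = 3 Hz, f2 = 3*sqrt(7) Hz
Ratio f2/f1 = sqrt(7), which is irrational.
Since the frequency ratio is irrational, no common period exists.
The signal is not periodic.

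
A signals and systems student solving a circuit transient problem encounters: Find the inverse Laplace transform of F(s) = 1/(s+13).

Standard pair: k/(s+a) <-> k*e^(-at)*u(t)
With k=1, a=13: f(t) = e^(-13t)*u(t)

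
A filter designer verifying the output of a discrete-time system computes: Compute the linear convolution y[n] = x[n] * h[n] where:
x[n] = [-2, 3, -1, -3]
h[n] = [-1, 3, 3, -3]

y[n] = sum_k x[k]*h[n-k]. Output length = len(x) + len(h) - 1 = 4 + 4 - 1 = 7.
y[0] = -2*-1 = 2
y[1] = 3*-1 + -2*3 = -9
y[2] = -1*-1 + 3*3 + -2*3 = 4
y[3] = -3*-1 + -1*3 + 3*3 + -2*-3 = 15
y[4] = -3*3 + -1*3 + 3*-3 = -21
y[5] = -3*3 + -1*-3 = -6
y[6] = -3*-3 = 9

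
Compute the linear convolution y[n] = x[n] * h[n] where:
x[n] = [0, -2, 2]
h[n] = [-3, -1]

y[n] = sum_k x[k]*h[n-k]. Output length = len(x) + len(h) - 1 = 3 + 2 - 1 = 4.
y[0] = 0*-3 = 0
y[1] = -2*-3 + 0*-1 = 6
y[2] = 2*-3 + -2*-1 = -4
y[3] = 2*-1 = -2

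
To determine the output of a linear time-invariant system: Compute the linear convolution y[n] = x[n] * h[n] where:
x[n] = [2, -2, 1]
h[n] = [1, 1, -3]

y[n] = sum_k x[k]*h[n-k]. Output length = len(x) + len(h) - 1 = 3 + 3 - 1 = 5.
y[0] = 2*1 = 2
y[1] = -2*1 + 2*1 = 0
y[2] = 1*1 + -2*1 + 2*-3 = -7
y[3] = 1*1 + -2*-3 = 7
y[4] = 1*-3 = -3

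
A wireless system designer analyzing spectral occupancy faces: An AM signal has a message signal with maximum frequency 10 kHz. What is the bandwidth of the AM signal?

In AM (double-sideband), the bandwidth is twice the message frequency.
BW = 2 * f_m = 2 * 10 kHz = 20 kHz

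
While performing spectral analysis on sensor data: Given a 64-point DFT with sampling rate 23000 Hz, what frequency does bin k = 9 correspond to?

The frequency of DFT bin k is: f_k = k * f_s / N
f_9 = 9 * 23000 / 64 = 25875/8 Hz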